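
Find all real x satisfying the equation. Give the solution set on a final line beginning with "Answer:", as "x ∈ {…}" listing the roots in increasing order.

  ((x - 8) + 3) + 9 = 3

Step 1. [((x - 8) + 3) + 9 = 3] subtract 9: x sits inside (… + 9), so sub: (x - 8) + 3 = -6.
Step 2. [(x - 8) + 3 = -6] +3 is outermost — subtract 3 both sides ⇒ sub: x - 8 = -9.
Step 3. [x - 8 = -9] 8 comes off first (add 8). So sub: x = -1.

Answer: x ∈ {-1}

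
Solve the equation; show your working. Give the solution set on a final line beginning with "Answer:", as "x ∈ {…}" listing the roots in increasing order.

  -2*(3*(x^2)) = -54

Step 1. [-2*(3*(x^2)) = -54] -2·(inner) — divide through by -2. So div: 3*(x^2) = 27.
Step 2. [3*(x^2) = 27] leading coefficient 3: divide by 3. So div: x^2 = 9.
Step 3. [x^2 = 9] LHS squared, RHS 9 ≥ 0: apply √ (±), so sqrt: x = 3 or -3.

Answer: x ∈ {-3, 3}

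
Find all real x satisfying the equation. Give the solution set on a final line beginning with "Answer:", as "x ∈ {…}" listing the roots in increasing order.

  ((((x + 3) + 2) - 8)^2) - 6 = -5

Step 1. [((((x + 3) + 2) - 8)^2) - 6 = -5] the outer -6 inverts by adding 6. So sub: (((x + 3) + 2) - 8)^2 = 1.
Step 2. [(((x + 3) + 2) - 8)^2 = 1] √ both sides: 1 ≥ 0 gives two branches, so sqrt: ((x + 3) + 2) - 8 = 1 or -1.
Step 3. [((x + 3) + 2) - 8 = 1 or -1] the outer -8 inverts by adding 8, so sub: (x + 3) + 2 = 9 or 7.
Step 4. [(x + 3) + 2 = 9 or 7] the outer +2 inverts by subtracting 2 ⇒ sub: x + 3 = 7 or 5.
Step 5. [x + 3 = 7 or 5] 3 comes off first (subtract 3), so sub: x = 4 or 2.

Answer: x ∈ {2, 4}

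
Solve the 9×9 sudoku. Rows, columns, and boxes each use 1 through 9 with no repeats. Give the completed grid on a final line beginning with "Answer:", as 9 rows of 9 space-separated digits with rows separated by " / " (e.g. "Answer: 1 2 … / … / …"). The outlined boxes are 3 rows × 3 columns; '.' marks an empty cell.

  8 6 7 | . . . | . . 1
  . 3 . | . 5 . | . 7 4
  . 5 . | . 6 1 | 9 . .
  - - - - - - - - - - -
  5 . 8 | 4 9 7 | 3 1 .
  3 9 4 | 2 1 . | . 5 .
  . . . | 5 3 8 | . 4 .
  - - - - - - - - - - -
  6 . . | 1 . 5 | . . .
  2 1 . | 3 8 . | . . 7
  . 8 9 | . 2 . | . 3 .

Step 1. [r1c8∈{2}] r1c8's peers cover all but 2, so r1c8=2.
Step 2. [r4c9∈{2,6}] r4c9 is the only open cell in row 4 admitting 6, so r4c9=6.
Step 3. [r8c6∈{4,6,9}] r8c6 is the only open cell in box 8 admitting 9, so r8c6=9.
Step 4. [r8c7∈{4,5,6}] in row 8, 4 fits only at r8c7, so r8c7=4.
Step 5. [r3c8∈{8}] nothing but 8 survives at r3c8 ⇒ r3c8=8.
Step 6. [r7c2∈{4,7}] 4 has one home in col 2: r7c2. So r7c2=4.
Step 7. [r6c2∈{2,7}] col 2 places 7 nowhere but r6c2 ⇒ r6c2=7.
Step 8. [r6c7∈{2}] only 2 remains possible at r6c7. So r6c7=2.
Step 9. [r9c4∈{6,7}] in col 4, 6 fits only at r9c4, so r9c4=6.
Step 10. [r6c1∈{1}] r6c1 has the single candidate 1, so r6c1=1.
Step 11. [r7c7∈{8}] only 8 remains possible at r7c7. So r7c7=8.
Step 12. [r2c1∈{9}] r2c1 has the single candidate 9. So r2c1=9.
Step 13. [r6c9∈{9}] only 9 remains possible at r6c9, so r6c9=9.
Step 14. [r1c6∈{3,4}] row 1 places 3 nowhere but r1c6. So r1c6=3.
Step 15. [r9c7∈{1,5}] in row 9, 1 fits only at r9c7 ⇒ r9c7=1.
Step 16. [r2c6∈{2}] r2c6 is down to just 2, so r2c6=2.
Step 17. [r3c3∈{2}] r3c3's peers cover all but 2. So r3c3=2.
Step 18. [r2c4∈{8}] r2c4 has the single candidate 8, so r2c4=8.
Step 19. [r3c1∈{4}] r3c1's peers cover all but 4, so r3c1=4.
Step 20. [r8c3∈{5}] r8c3 is down to just 5, so r8c3=5.
Step 21. [r9c9∈{5}] only 5 remains possible at r9c9. So r9c9=5.
Step 22. [r5c9∈{8}] r5c9 has the single candidate 8, so r5c9=8.
Step 23. [r7c5∈{7}] r7c5 has the single candidate 7, so r7c5=7.
Step 24. [r2c7∈{6}] r2c7's peers cover all but 6 ⇒ r2c7=6.
Step 25. [r1c4∈{9}] r1c4 has the single candidate 9, so r1c4=9.
Step 26. [r8c8∈{6}] nothing but 6 survives at r8c8, so r8c8=6.
Step 27. [r7c3∈{3}] nothing but 3 survives at r7c3. So r7c3=3.
Step 28. [r9c6∈{4}] r9c6's peers cover all but 4 ⇒ r9c6=4.
Step 29. [r2c3∈{1}] r2c3 has the single candidate 1. So r2c3=1.
Step 30. [r9c1∈{7}] r9c1 is down to just 7. So r9c1=7.
Step 31. [r1c5∈{4}] nothing but 4 survives at r1c5. So r1c5=4.
Step 32. [r1c7∈{5}] r1c7's peers cover all but 5, so r1c7=5.
Step 33. [r5c6∈{6}] only 6 remains possible at r5c6 ⇒ r5c6=6.
Step 34. [r4c2∈{2}] r4c2 is down to just 2. So r4c2=2.
Step 35. [r3c9∈{3}] only 3 remains possible at r3c9. So r3c9=3.
Step 36. [r5c7∈{7}] only 7 remains possible at r5c7, so r5c7=7.
Step 37. [r7c9∈{2}] only 2 remains possible at r7c9, so r7c9=2.
Step 38. [r7c8∈{9}] only 9 remains possible at r7c8, so r7c8=9.
Step 39. [r3c4∈{7}] only 7 remains possible at r3c4, so r3c4=7.
Step 40. [r6c3∈{6}] nothing but 6 survives at r6c3. So r6c3=6.

Answer: 8 6 7 9 4 3 5 2 1 / 9 3 1 8 5 2 6 7 4 / 4 5 2 7 6 1 9 8 3 / 5 2 8 4 9 7 3 1 6 / 3 9 4 2 1 6 7 5 8 / 1 7 6 5 3 8 2 4 9 / 6 4 3 1 7 5 8 9 2 / 2 1 5 3 8 9 4 6 7 / 7 8 9 6 2 4 1 3 5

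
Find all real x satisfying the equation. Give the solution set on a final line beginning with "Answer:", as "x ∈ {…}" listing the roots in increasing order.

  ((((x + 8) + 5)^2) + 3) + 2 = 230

Step 1. [((((x + 8) + 5)^2) + 3) + 2 = 230] +2 is outermost — subtract 2 both sides. So sub: (((x + 8) + 5)^2) + 3 = 228.
Step 2. [(((x + 8) + 5)^2) + 3 = 228] +3 is outermost — subtract 3 both sides. So sub: ((x + 8) + 5)^2 = 225.
Step 3. [((x + 8) + 5)^2 = 225] 225 ≥ 0, LHS is (·)² — take ±√ ⇒ sqrt: (x + 8) + 5 = 15 or -15.
Step 4. [(x + 8) + 5 = 15 or -15] +5 is outermost — subtract 5 both sides, so sub: x + 8 = 10 or -20.
Step 5. [x + 8 = 10 or -20] 8 comes off first (subtract 8), so sub: x = 2 or -28.

Answer: x ∈ {-28, 2}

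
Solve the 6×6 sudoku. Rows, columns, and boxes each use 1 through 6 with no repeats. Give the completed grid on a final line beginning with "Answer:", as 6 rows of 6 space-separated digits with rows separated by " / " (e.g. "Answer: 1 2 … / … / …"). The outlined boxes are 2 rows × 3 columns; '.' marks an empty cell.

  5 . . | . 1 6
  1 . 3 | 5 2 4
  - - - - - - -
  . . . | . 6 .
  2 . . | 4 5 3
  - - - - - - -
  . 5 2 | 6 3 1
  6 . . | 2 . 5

Step 1. [r6c2∈{1,3,4}] r6c2 is the only open cell in row 6 admitting 3 ⇒ r6c2=3.
Step 2. [r1c3∈{4}] r1c3 is down to just 4. So r1c3=4.
Step 3. [r6c3∈{1}] nothing but 1 survives at r6c3 ⇒ r6c3=1.
Step 4. [r4c2∈{1,6}] in row 4, 1 fits only at r4c2, so r4c2=1.
Step 5. [r3c1∈{3,4}] across row 3, 3 lands solely at r3c1. So r3c1=3.
Step 6. [r1c2∈{2}] r1c2 is down to just 2, so r1c2=2.
Step 7. [r1c4∈{3}] r1c4 is down to just 3 ⇒ r1c4=3.
Step 8. [r3c2∈{4}] only 4 remains possible at r3c2. So r3c2=4.
Step 9. [r4c3∈{6}] r4c3 has the single candidate 6, so r4c3=6.
Step 10. [r3c6∈{2}] only 2 remains possible at r3c6 ⇒ r3c6=2.
Step 11. [r6c5∈{4}] r6c5 has the single candidate 4. So r6c5=4.
Step 12. [r2c2∈{6}] r2c2's peers cover all but 6. So r2c2=6.
Step 13. [r3c3∈{5}] r3c3 has the single candidate 5, so r3c3=5.
Step 14. [r3c4∈{1}] r3c4 has the single candidate 1, so r3c4=1.
Step 15. [r5c1∈{4}] nothing but 4 survives at r5c1, so r5c1=4.

Answer: 5 2 4 3 1 6 / 1 6 3 5 2 4 / 3 4 5 1 6 2 / 2 1 6 4 5 3 / 4 5 2 6 3 1 / 6 3 1 2 4 5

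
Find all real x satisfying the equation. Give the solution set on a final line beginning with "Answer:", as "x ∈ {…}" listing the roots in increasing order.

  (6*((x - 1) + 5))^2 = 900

Step 1. [(6*((x - 1) + 5))^2 = 900] √ both sides: 900 ≥ 0 gives two branches, so sqrt: 6*((x - 1) + 5) = 30 or -30.
Step 2. [6*((x - 1) + 5) = 30 or -30] 6·(inner) — divide through by 6. So div: (x - 1) + 5 = 5 or -5.
Step 3. [(x - 1) + 5 = 5 or -5] peel the +5: subtract 5 from each side, so sub: x - 1 = 0 or -10.
Step 4. [x - 1 = 0 or -10] the outer -1 inverts by adding 1. So sub: x = 1 or -9.

Answer: x ∈ {-9, 1}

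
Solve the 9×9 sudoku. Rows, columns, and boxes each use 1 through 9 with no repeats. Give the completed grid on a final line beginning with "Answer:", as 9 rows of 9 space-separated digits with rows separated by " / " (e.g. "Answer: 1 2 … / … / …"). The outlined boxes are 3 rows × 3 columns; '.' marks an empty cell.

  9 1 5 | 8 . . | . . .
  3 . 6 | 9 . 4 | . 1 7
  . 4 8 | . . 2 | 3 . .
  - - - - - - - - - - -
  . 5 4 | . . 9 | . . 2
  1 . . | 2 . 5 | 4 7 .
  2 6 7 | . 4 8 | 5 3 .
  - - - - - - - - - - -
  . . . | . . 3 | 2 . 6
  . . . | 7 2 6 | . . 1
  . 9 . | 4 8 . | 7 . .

Step 1. [r5c5∈{3,6}] across row 5, 6 lands solely at r5c5 ⇒ r5c5=6.
Step 2. [r9c8∈{5}] nothing but 5 survives at r9c8. So r9c8=5.
Step 3. [r4c1∈{8}] only 8 remains possible at r4c1 ⇒ r4c1=8.
Step 4. [r4c5∈{1,3,7}] across row 4, 7 lands solely at r4c5 ⇒ r4c5=7.
Step 5. [r4c8∈{6}] nothing but 6 survives at r4c8, so r4c8=6.
Step 6. [r7c3∈{1}] r7c3 has the single candidate 1 ⇒ r7c3=1.
Step 7. [r3c9∈{5,9}] in col 9, 5 fits only at r3c9. So r3c9=5.
Step 8. [r8c7∈{8,9}] col 7 places 9 nowhere but r8c7. So r8c7=9.
Step 9. [r8c3∈{3}] r8c3's peers cover all but 3 ⇒ r8c3=3.
Step 10. [r8c1∈{4,5}] row 8 places 5 nowhere but r8c1. So r8c1=5.
Step 11. [r8c8∈{4,8}] in row 8, 4 fits only at r8c8. So r8c8=4.
Step 12. [r7c2∈{7,8}] r7c2 is the only open cell in col 2 admitting 7 ⇒ r7c2=7.
Step 13. [r6c4∈{1}] nothing but 1 survives at r6c4 ⇒ r6c4=1.
Step 14. [r5c3∈{9}] r5c3 has the single candidate 9, so r5c3=9.
Step 15. [r7c4∈{5}] r7c4's peers cover all but 5, so r7c4=5.
Step 16. [r7c1∈{4}] r7c1 has the single candidate 4, so r7c1=4.
Step 17. [r1c9∈{4}] r1c9's peers cover all but 4. So r1c9=4.
Step 18. [r5c9∈{8}] r5c9's peers cover all but 8. So r5c9=8.
Step 19. [r3c5∈{1}] r3c5's peers cover all but 1. So r3c5=1.
Step 20. [r9c3∈{2}] nothing but 2 survives at r9c3, so r9c3=2.
Step 21. [r2c7∈{8}] r2c7's peers cover all but 8 ⇒ r2c7=8.
Step 22. [r1c7∈{6}] r1c7 is down to just 6, so r1c7=6.
Step 23. [r3c1∈{7}] r3c1's peers cover all but 7 ⇒ r3c1=7.
Step 24. [r9c1∈{6}] nothing but 6 survives at r9c1 ⇒ r9c1=6.
Step 25. [r5c2∈{3}] r5c2 has the single candidate 3, so r5c2=3.
Step 26. [r3c8∈{9}] only 9 remains possible at r3c8. So r3c8=9.
Step 27. [r1c8∈{2}] nothing but 2 survives at r1c8. So r1c8=2.
Step 28. [r3c4∈{6}] r3c4's peers cover all but 6. So r3c4=6.
Step 29. [r2c2∈{2}] r2c2 has the single candidate 2, so r2c2=2.
Step 30. [r8c2∈{8}] r8c2 has the single candidate 8. So r8c2=8.
Step 31. [r1c6∈{7}] r1c6's peers cover all but 7, so r1c6=7.
Step 32. [r4c4∈{3}] nothing but 3 survives at r4c4 ⇒ r4c4=3.
Step 33. [r7c5∈{9}] r7c5 has the single candidate 9 ⇒ r7c5=9.
Step 34. [r2c5∈{5}] r2c5's peers cover all but 5. So r2c5=5.
Step 35. [r9c6∈{1}] r9c6 is down to just 1 ⇒ r9c6=1.
Step 36. [r6c9∈{9}] r6c9 is down to just 9. So r6c9=9.
Step 37. [r7c8∈{8}] r7c8 is down to just 8, so r7c8=8.
Step 38. [r1c5∈{3}] nothing but 3 survives at r1c5. So r1c5=3.
Step 39. [r9c9∈{3}] r9c9's peers cover all but 3, so r9c9=3.
Step 40. [r4c7∈{1}] r4c7 has the single candidate 1 ⇒ r4c7=1.

Answer: 9 1 5 8 3 7 6 2 4 / 3 2 6 9 5 4 8 1 7 / 7 4 8 6 1 2 3 9 5 / 8 5 4 3 7 9 1 6 2 / 1 3 9 2 6 5 4 7 8 / 2 6 7 1 4 8 5 3 9 / 4 7 1 5 9 3 2 8 6 / 5 8 3 7 2 6 9 4 1 / 6 9 2 4 8 1 7 5 3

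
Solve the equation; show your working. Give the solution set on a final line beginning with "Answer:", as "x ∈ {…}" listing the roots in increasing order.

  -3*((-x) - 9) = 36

Step 1. [-3*((-x) - 9) = 36] leading coefficient -3: divide by -3 ⇒ div: (-x) - 9 = -12.
Step 2. [(-x) - 9 = -12] peel the -9: add 9 from each side. So sub: -x = -3.
Step 3. [-x = -3] leading − — multiply by −1 ⇒ neg: x = 3.

Answer: x ∈ {3}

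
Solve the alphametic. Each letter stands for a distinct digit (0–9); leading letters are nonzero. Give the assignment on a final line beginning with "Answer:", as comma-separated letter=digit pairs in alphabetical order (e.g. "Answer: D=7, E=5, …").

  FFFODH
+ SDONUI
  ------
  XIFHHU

Step 1. [col 1: H + I ≡ U (mod 10)] I=3 is one option consistent with column 1 (H + I ≡ U (mod 10), carry-in 0) — take it ⇒ I=3.
Step 2. [col 1: H + I ≡ U (mod 10)] U=8 is one option consistent with column 1 (H + I ≡ U (mod 10), carry-in 0) — take it. So U=8.
Step 3. [col 1: H + I ≡ U (mod 10)] from column 1 (I=3, U=8, carry-in 0, digits 3,8 already taken and all letters distinct): H must equal 5 ⇒ H=5.
Step 4. [col 2: D + U ≡ H (mod 10)] column 2 reads D+U+carry(0)=H with U=8, H=5; with digits 3,5,8 already taken and all letters distinct, the only value for D is 7. So D=7.
Step 5. [col 3: O + N ≡ H (mod 10)] several values work for N in column 3 (O + N ≡ H (mod 10), carry-in 1); try N=4 ⇒ N=4.
Step 6. [col 3: O + N ≡ H (mod 10)] column 3 reads O+N+carry(1)=H with N=4, H=5; with digits 3,4,5,7,8 already taken and all letters distinct, the only value for O is 0 ⇒ O=0.
Step 7. [col 4: F + O ≡ F (mod 10)] several values work for F in column 4 (F + O ≡ F (mod 10), carry-in 0); try F=6. So F=6.
Step 8. [col 6: F + S ≡ X (mod 10)] from column 6 (F=6, carry-in 1, digits 0,3,4,5,6,7,8 already taken and all letters distinct): S must equal 2. So S=2.
Step 9. [col 6: F + S ≡ X (mod 10)] in column 6 we have F+S≡X with carry-in 1; given F=6, S=2 and digits 0,2,3,4,5,6,7,8 already taken and all letters distinct, that pins X to 9, so X=9.

Answer: D=7, F=6, H=5, I=3, N=4, O=0, S=2, U=8, X=9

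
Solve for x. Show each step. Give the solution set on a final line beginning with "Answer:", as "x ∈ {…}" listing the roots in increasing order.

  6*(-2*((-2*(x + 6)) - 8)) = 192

Step 1. [6*(-2*((-2*(x + 6)) - 8)) = 192] LHS = 6·(…); ÷6 both sides. So div: -2*((-2*(x + 6)) - 8) = 32.
Step 2. [-2*((-2*(x + 6)) - 8) = 32] divide by the outer -2 ⇒ div: (-2*(x + 6)) - 8 = -16.
Step 3. [(-2*(x + 6)) - 8 = -16] -8 is outermost — add 8 both sides. So sub: -2*(x + 6) = -8.
Step 4. [-2*(x + 6) = -8] divide by the outer -2. So div: x + 6 = 4.
Step 5. [x + 6 = 4] subtract 6: x sits inside (… + 6). So sub: x = -2.

Answer: x ∈ {-2}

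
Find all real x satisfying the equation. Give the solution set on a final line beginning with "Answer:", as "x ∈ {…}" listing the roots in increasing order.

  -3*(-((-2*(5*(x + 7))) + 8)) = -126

Step 1. [-3*(-((-2*(5*(x + 7))) + 8)) = -126] leading coefficient -3: divide by -3 ⇒ div: -((-2*(5*(x + 7))) + 8) = 42.
Step 2. [-((-2*(5*(x + 7))) + 8) = 42] leading − — multiply by −1 ⇒ neg: (-2*(5*(x + 7))) + 8 = -42.
Step 3. [(-2*(5*(x + 7))) + 8 = -42] 8 comes off first (subtract 8) ⇒ sub: -2*(5*(x + 7)) = -50.
Step 4. [-2*(5*(x + 7)) = -50] LHS = -2·(…); ÷-2 both sides, so div: 5*(x + 7) = 25.
Step 5. [5*(x + 7) = 25] LHS = 5·(…); ÷5 both sides ⇒ div: x + 7 = 5.
Step 6. [x + 7 = 5] peel the +7: subtract 7 from each side. So sub: x = -2.

Answer: x ∈ {-2}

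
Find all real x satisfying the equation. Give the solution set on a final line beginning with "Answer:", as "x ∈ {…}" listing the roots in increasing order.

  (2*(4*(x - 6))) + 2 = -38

Step 1. [(2*(4*(x - 6))) + 2 = -38] 2 divides every term; factor it out, so factor: (4*(x - 6)) + 1 = -19.
Step 2. [(4*(x - 6)) + 1 = -19] subtract 1: x sits inside (… + 1) ⇒ sub: 4*(x - 6) = -20.
Step 3. [4*(x - 6) = -20] LHS = 4·(…); ÷4 both sides. So div: x - 6 = -5.
Step 4. [x - 6 = -5] peel the -6: add 6 from each side. So sub: x = 1.

Answer: x ∈ {1}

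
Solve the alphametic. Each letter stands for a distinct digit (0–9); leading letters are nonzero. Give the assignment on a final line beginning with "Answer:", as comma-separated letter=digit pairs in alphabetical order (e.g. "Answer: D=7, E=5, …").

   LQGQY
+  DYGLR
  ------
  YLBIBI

Step 1. [col 1: Y + R ≡ I (mod 10)] no forcing yet in column 1 (carry-in 0); I=5 is free and consistent — try it. So I=5.
Step 2. [col 1: Y + R ≡ I (mod 10)] several values work for Y in column 1 (Y + R ≡ I (mod 10), carry-in 0); try Y=1, so Y=1.
Step 3. [col 1: Y + R ≡ I (mod 10)] column 1: given Y=1, I=5, carry-in 0, and digits 1,5 already taken and all letters distinct, Y+R≡I (mod 10) forces R=4, so R=4.
Step 4. [col 2: Q + L ≡ B (mod 10)] no forcing yet in column 2 (carry-in 0); B=0 is free and consistent — try it, so B=0.
Step 5. [col 2: Q + L ≡ B (mod 10)] Q=8 is one option consistent with column 2 (Q + L ≡ B (mod 10), carry-in 0) — take it ⇒ Q=8.
Step 6. [col 2: Q + L ≡ B (mod 10)] column 2 reads Q+L+carry(0)=B with Q=8, B=0; with digits 0,1,4,5,8 already taken and all letters distinct, the only value for L is 2 ⇒ L=2.
Step 7. [col 3: G + G ≡ I (mod 10)] column 3 reads G+G+carry(1)=I with I=5; with digits 0,1,2,4,5,8 already taken and all letters distinct, the only value for G is 7 ⇒ G=7.
Step 8. [col 5: L + D ≡ L (mod 10)] in column 5 we have L+D≡L with carry-in 1; given L=2 and digits 0,1,2,4,5,7,8 already taken and all letters distinct, that pins D to 9, so D=9.

Answer: B=0, D=9, G=7, I=5, L=2, Q=8, R=4, Y=1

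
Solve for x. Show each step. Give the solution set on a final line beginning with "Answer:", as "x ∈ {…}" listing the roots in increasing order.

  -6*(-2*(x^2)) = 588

Step 1. [-6*(-2*(x^2)) = 588] LHS = -6·(…); ÷-6 both sides, so div: -2*(x^2) = -98.
Step 2. [-2*(x^2) = -98] leading coefficient -2: divide by -2. So div: x^2 = 49.
Step 3. [x^2 = 49] LHS squared, RHS 49 ≥ 0: apply √ (±), so sqrt: x = 7 or -7.

Answer: x ∈ {-7, 7}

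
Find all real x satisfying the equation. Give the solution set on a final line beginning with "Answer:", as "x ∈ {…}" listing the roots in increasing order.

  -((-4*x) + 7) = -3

Step 1. [-((-4*x) + 7) = -3] flip signs both sides. So neg: (-4*x) + 7 = 3.
Step 2. [(-4*x) + 7 = 3] +7 is outermost — subtract 7 both sides ⇒ sub: -4*x = -4.
Step 3. [-4*x = -4] LHS = -4·(…); ÷-4 both sides. So div: x = 1.

Answer: x ∈ {1}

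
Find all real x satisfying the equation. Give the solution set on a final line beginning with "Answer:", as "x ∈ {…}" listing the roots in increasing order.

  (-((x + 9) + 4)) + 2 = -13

Step 1. [(-((x + 9) + 4)) + 2 = -13] +2 is outermost — subtract 2 both sides. So sub: -((x + 9) + 4) = -15.
Step 2. [-((x + 9) + 4) = -15] LHS negated; negate both sides ⇒ neg: (x + 9) + 4 = 15.
Step 3. [(x + 9) + 4 = 15] peel the +4: subtract 4 from each side. So sub: x + 9 = 11.
Step 4. [x + 9 = 11] peel the +9: subtract 9 from each side, so sub: x = 2.

Answer: x ∈ {2}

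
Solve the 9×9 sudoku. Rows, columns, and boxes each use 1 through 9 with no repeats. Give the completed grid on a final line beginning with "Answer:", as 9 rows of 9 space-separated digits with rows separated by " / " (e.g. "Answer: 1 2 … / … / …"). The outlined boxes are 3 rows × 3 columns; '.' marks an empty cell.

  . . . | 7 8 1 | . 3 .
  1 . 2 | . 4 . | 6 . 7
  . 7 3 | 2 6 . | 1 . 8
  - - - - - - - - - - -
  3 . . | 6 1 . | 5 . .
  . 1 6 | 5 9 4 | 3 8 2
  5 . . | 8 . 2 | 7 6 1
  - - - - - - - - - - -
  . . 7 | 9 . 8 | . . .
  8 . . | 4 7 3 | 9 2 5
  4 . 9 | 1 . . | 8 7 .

Step 1. [r3c8∈{4,5,9}] r3c8 is the only open cell in row 3 admitting 4, so r3c8=4.
Step 2. [r4c2∈{2,4,8,9}] r4c2 is the only open cell in row 4 admitting 2, so r4c2=2.
Step 3. [r1c9∈{9}] nothing but 9 survives at r1c9. So r1c9=9.
Step 4. [r8c2∈{6}] r8c2 is down to just 6. So r8c2=6.
Step 5. [r1c3∈{4,5}] 5 has one home in col 3: r1c3 ⇒ r1c3=5.
Step 6. [r7c9∈{3,4,6}] across row 7, 6 lands solely at r7c9, so r7c9=6.
Step 7. [r3c6∈{5,9}] r3c6 is the only open cell in row 3 admitting 5. So r3c6=5.
Step 8. [r9c5∈{2,5}] r9c5 is the only open cell in row 9 admitting 2. So r9c5=2.
Step 9. [r6c3∈{4}] r6c3 has the single candidate 4, so r6c3=4.
Step 10. [r7c2∈{3,5}] in row 7, 3 fits only at r7c2, so r7c2=3.
Step 11. [r2c2∈{8,9}] across row 2, 8 lands solely at r2c2, so r2c2=8.
Step 12. [r9c6∈{6}] only 6 remains possible at r9c6, so r9c6=6.
Step 13. [r2c8∈{5}] nothing but 5 survives at r2c8, so r2c8=5.
Step 14. [r4c6∈{7}] r4c6 has the single candidate 7, so r4c6=7.
Step 15. [r7c5∈{5}] r7c5 has the single candidate 5. So r7c5=5.
Step 16. [r1c1∈{6}] r1c1 is down to just 6 ⇒ r1c1=6.
Step 17. [r5c1∈{7}] r5c1 is down to just 7. So r5c1=7.
Step 18. [r2c4∈{3}] only 3 remains possible at r2c4. So r2c4=3.
Step 19. [r7c8∈{1}] r7c8 is down to just 1, so r7c8=1.
Step 20. [r9c9∈{3}] r9c9 is down to just 3. So r9c9=3.
Step 21. [r8c3∈{1}] only 1 remains possible at r8c3. So r8c3=1.
Step 22. [r4c8∈{9}] r4c8 has the single candidate 9. So r4c8=9.
Step 23. [r4c3∈{8}] r4c3 has the single candidate 8. So r4c3=8.
Step 24. [r6c5∈{3}] r6c5's peers cover all but 3 ⇒ r6c5=3.
Step 25. [r1c7∈{2}] r1c7 is down to just 2. So r1c7=2.
Step 26. [r1c2∈{4}] only 4 remains possible at r1c2. So r1c2=4.
Step 27. [r6c2∈{9}] r6c2's peers cover all but 9 ⇒ r6c2=9.
Step 28. [r3c1∈{9}] nothing but 9 survives at r3c1, so r3c1=9.
Step 29. [r7c7∈{4}] nothing but 4 survives at r7c7 ⇒ r7c7=4.
Step 30. [r4c9∈{4}] r4c9 has the single candidate 4 ⇒ r4c9=4.
Step 31. [r7c1∈{2}] r7c1 is down to just 2 ⇒ r7c1=2.
Step 32. [r2c6∈{9}] r2c6 is down to just 9, so r2c6=9.
Step 33. [r9c2∈{5}] nothing but 5 survives at r9c2, so r9c2=5.

Answer: 6 4 5 7 8 1 2 3 9 / 1 8 2 3 4 9 6 5 7 / 9 7 3 2 6 5 1 4 8 / 3 2 8 6 1 7 5 9 4 / 7 1 6 5 9 4 3 8 2 / 5 9 4 8 3 2 7 6 1 / 2 3 7 9 5 8 4 1 6 / 8 6 1 4 7 3 9 2 5 / 4 5 9 1 2 6 8 7 3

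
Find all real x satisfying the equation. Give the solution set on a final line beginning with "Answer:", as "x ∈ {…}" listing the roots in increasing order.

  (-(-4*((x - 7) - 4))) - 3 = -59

Step 1. [(-(-4*((x - 7) - 4))) - 3 = -59] peel the -3: add 3 from each side. So sub: -(-4*((x - 7) - 4)) = -56.
Step 2. [-(-4*((x - 7) - 4)) = -56] LHS negated; negate both sides. So neg: -4*((x - 7) - 4) = 56.
Step 3. [-4*((x - 7) - 4) = 56] divide by the outer -4, so div: (x - 7) - 4 = -14.
Step 4. [(x - 7) - 4 = -14] peel the -4: add 4 from each side, so sub: x - 7 = -10.
Step 5. [x - 7 = -10] peel the -7: add 7 from each side. So sub: x = -3.

Answer: x ∈ {-3}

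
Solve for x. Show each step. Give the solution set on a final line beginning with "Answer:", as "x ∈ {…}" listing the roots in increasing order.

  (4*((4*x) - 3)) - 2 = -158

Step 1. [(4*((4*x) - 3)) - 2 = -158] 2 comes off first (add 2). So sub: 4*((4*x) - 3) = -156.
Step 2. [4*((4*x) - 3) = -156] divide by the outer 4 ⇒ div: (4*x) - 3 = -39.
Step 3. [(4*x) - 3 = -39] add 3: x sits inside (… - 3). So sub: 4*x = -36.
Step 4. [4*x = -36] leading coefficient 4: divide by 4 ⇒ div: x = -9.

Answer: x ∈ {-9}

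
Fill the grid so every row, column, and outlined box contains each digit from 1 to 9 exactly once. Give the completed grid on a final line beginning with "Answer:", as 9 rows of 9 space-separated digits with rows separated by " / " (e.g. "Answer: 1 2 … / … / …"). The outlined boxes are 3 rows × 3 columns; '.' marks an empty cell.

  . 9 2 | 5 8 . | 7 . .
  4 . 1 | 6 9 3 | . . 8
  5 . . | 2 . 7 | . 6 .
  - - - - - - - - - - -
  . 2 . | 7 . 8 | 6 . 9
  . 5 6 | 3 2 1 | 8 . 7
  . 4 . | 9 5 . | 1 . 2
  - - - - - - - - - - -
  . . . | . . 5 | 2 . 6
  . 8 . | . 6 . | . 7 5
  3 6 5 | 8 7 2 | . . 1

Step 1. [r7c2∈{1,7}] in col 2, 1 fits only at r7c2, so r7c2=1.
Step 2. [r7c4∈{4}] r7c4 has the single candidate 4 ⇒ r7c4=4.
Step 3. [r3c7∈{3,4,9}] r3c7 is the only open cell in row 3 admitting 9 ⇒ r3c7=9.
Step 4. [r6c8∈{3}] r6c8's peers cover all but 3. So r6c8=3.
Step 5. [r1c6∈{4}] nothing but 4 survives at r1c6 ⇒ r1c6=4.
Step 6. [r9c7∈{4}] r9c7 is down to just 4. So r9c7=4.
Step 7. [r3c2∈{3}] only 3 remains possible at r3c2, so r3c2=3.
Step 8. [r5c1∈{9}] nothing but 9 survives at r5c1 ⇒ r5c1=9.
Step 9. [r7c1∈{7}] r7c1 is down to just 7, so r7c1=7.
Step 10. [r4c8∈{4,5}] r4c8 is the only open cell in row 4 admitting 5, so r4c8=5.
Step 11. [r7c3∈{9}] r7c3's peers cover all but 9, so r7c3=9.
Step 12. [r6c3∈{7,8}] 7 has one home in row 6: r6c3 ⇒ r6c3=7.
Step 13. [r4c3∈{3}] r4c3 is down to just 3. So r4c3=3.
Step 14. [r1c8∈{1}] r1c8 is down to just 1. So r1c8=1.
Step 15. [r2c8∈{2}] only 2 remains possible at r2c8. So r2c8=2.
Step 16. [r6c6∈{6}] r6c6's peers cover all but 6. So r6c6=6.
Step 17. [r4c1∈{1}] r4c1 is down to just 1, so r4c1=1.
Step 18. [r3c5∈{1}] r3c5 has the single candidate 1. So r3c5=1.
Step 19. [r1c9∈{3}] nothing but 3 survives at r1c9, so r1c9=3.
Step 20. [r2c2∈{7}] r2c2's peers cover all but 7. So r2c2=7.
Step 21. [r8c6∈{9}] r8c6 has the single candidate 9, so r8c6=9.
Step 22. [r7c8∈{8}] r7c8's peers cover all but 8 ⇒ r7c8=8.
Step 23. [r9c8∈{9}] r9c8 is down to just 9, so r9c8=9.
Step 24. [r7c5∈{3}] only 3 remains possible at r7c5. So r7c5=3.
Step 25. [r2c7∈{5}] only 5 remains possible at r2c7 ⇒ r2c7=5.
Step 26. [r8c1∈{2}] only 2 remains possible at r8c1, so r8c1=2.
Step 27. [r6c1∈{8}] r6c1's peers cover all but 8. So r6c1=8.
Step 28. [r3c9∈{4}] nothing but 4 survives at r3c9, so r3c9=4.
Step 29. [r4c5∈{4}] r4c5 is down to just 4 ⇒ r4c5=4.
Step 30. [r3c3∈{8}] r3c3 is down to just 8. So r3c3=8.
Step 31. [r8c4∈{1}] r8c4's peers cover all but 1. So r8c4=1.
Step 32. [r8c7∈{3}] nothing but 3 survives at r8c7, so r8c7=3.
Step 33. [r8c3∈{4}] r8c3 has the single candidate 4. So r8c3=4.
Step 34. [r1c1∈{6}] only 6 remains possible at r1c1. So r1c1=6.
Step 35. [r5c8∈{4}] r5c8 is down to just 4, so r5c8=4.

Answer: 6 9 2 5 8 4 7 1 3 / 4 7 1 6 9 3 5 2 8 / 5 3 8 2 1 7 9 6 4 / 1 2 3 7 4 8 6 5 9 / 9 5 6 3 2 1 8 4 7 / 8 4 7 9 5 6 1 3 2 / 7 1 9 4 3 5 2 8 6 / 2 8 4 1 6 9 3 7 5 / 3 6 5 8 7 2 4 9 1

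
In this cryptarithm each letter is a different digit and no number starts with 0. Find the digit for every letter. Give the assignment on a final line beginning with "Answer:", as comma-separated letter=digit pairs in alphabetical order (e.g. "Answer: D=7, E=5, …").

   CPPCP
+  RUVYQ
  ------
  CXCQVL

Step 1. [col 1: P + Q ≡ L (mod 10)] several values work for P in column 1 (P + Q ≡ L (mod 10), carry-in 0); try P=7. So P=7.
Step 2. [col 1: P + Q ≡ L (mod 10)] several values work for Q in column 1 (P + Q ≡ L (mod 10), carry-in 0); try Q=2. So Q=2.
Step 3. [col 1: P + Q ≡ L (mod 10)] from column 1 (P=7, Q=2, carry-in 0, digits 2,7 already taken and all letters distinct): L must equal 9, so L=9.
Step 4. [col 2: C + Y ≡ V (mod 10)] C=1 is one option consistent with column 2 (C + Y ≡ V (mod 10), carry-in 0) — take it ⇒ C=1.
Step 5. [col 2: C + Y ≡ V (mod 10)] no forcing yet in column 2 (carry-in 0); V=5 is free and consistent — try it. So V=5.
Step 6. [col 2: C + Y ≡ V (mod 10)] column 2: given C=1, V=5, carry-in 0, and digits 1,2,5,7,9 already taken and all letters distinct, C+Y≡V (mod 10) forces Y=4 ⇒ Y=4.
Step 7. [col 4: P + U ≡ C (mod 10)] column 4 reads P+U+carry(1)=C with P=7, C=1; with digits 1,2,4,5,7,9 already taken and all letters distinct, the only value for U is 3. So U=3.
Step 8. [col 5: C + R ≡ X (mod 10)] no forcing yet in column 5 (carry-in 1); X=0 is free and consistent — try it, so X=0.
Step 9. [col 5: C + R ≡ X (mod 10)] column 5: given C=1, X=0, carry-in 1, and digits 0,1,2,3,4,5,7,9 already taken and all letters distinct, C+R≡X (mod 10) forces R=8, so R=8.

Answer: C=1, L=9, P=7, Q=2, R=8, U=3, V=5, X=0, Y=4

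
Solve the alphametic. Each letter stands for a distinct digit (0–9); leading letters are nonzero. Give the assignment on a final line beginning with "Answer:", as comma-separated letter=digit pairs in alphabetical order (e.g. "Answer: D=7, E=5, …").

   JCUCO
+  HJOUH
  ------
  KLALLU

Step 1. [col 1: O + H ≡ U (mod 10)] several values work for H in column 1 (O + H ≡ U (mod 10), carry-in 0); try H=8 ⇒ H=8.
Step 2. [K] K is the leading digit of a 6-digit sum of two 5-digit numbers; the final carry is exactly 1, so K=1.
Step 3. [col 1: O + H ≡ U (mod 10)] several values work for O in column 1 (O + H ≡ U (mod 10), carry-in 0); try O=4 ⇒ O=4.
Step 4. [col 1: O + H ≡ U (mod 10)] in column 1 we have O+H≡U with carry-in 0; given O=4, H=8 and digits 1,4,8 already taken and all letters distinct, that pins U to 2 ⇒ U=2.
Step 5. [col 2: C + U ≡ L (mod 10)] several values work for L in column 2 (C + U ≡ L (mod 10), carry-in 1); try L=6. So L=6.
Step 6. [col 2: C + U ≡ L (mod 10)] column 2 reads C+U+carry(1)=L with U=2, L=6; with digits 1,2,4,6,8 already taken and all letters distinct, the only value for C is 3. So C=3.
Step 7. [col 4: C + J ≡ A (mod 10)] from column 4 (C=3, carry-in 0, digits 1,2,3,4,6,8 already taken and all letters distinct): A must equal 0. So A=0.
Step 8. [col 4: C + J ≡ A (mod 10)] column 4: given C=3, A=0, carry-in 0, and digits 0,1,2,3,4,6,8 already taken and all letters distinct, C+J≡A (mod 10) forces J=7 ⇒ J=7.

Answer: A=0, C=3, H=8, J=7, K=1, L=6, O=4, U=2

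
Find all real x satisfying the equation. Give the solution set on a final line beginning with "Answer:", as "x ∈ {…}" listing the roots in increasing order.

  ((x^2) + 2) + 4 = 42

Step 1. [((x^2) + 2) + 4 = 42] peel the +4: subtract 4 from each side. So sub: (x^2) + 2 = 38.
Step 2. [(x^2) + 2 = 38] +2 is outermost — subtract 2 both sides. So sub: x^2 = 36.
Step 3. [x^2 = 36] 36 ≥ 0, LHS is (·)² — take ±√, so sqrt: x = 6 or -6.

Answer: x ∈ {-6, 6}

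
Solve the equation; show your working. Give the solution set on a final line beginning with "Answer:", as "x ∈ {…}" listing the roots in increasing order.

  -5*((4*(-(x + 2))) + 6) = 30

Step 1. [-5*((4*(-(x + 2))) + 6) = 30] leading coefficient -5: divide by -5, so div: (4*(-(x + 2))) + 6 = -6.
Step 2. [(4*(-(x + 2))) + 6 = -6] +6 is outermost — subtract 6 both sides, so sub: 4*(-(x + 2)) = -12.
Step 3. [4*(-(x + 2)) = -12] LHS = 4·(…); ÷4 both sides ⇒ div: -(x + 2) = -3.
Step 4. [-(x + 2) = -3] flip signs both sides, so neg: x + 2 = 3.
Step 5. [x + 2 = 3] the outer +2 inverts by subtracting 2. So sub: x = 1.

Answer: x ∈ {1}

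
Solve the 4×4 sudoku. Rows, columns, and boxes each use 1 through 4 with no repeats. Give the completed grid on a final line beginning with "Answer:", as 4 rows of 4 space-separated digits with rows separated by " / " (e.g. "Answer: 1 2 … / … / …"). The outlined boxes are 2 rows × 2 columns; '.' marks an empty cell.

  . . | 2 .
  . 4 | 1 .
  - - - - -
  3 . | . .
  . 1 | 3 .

Step 1. [r1c4∈{3,4}] 4 has one home in row 1: r1c4, so r1c4=4.
Step 2. [r4c4∈{2}] nothing but 2 survives at r4c4. So r4c4=2.
Step 3. [r2c4∈{3}] only 3 remains possible at r2c4, so r2c4=3.
Step 4. [r2c1∈{2}] only 2 remains possible at r2c1 ⇒ r2c1=2.
Step 5. [r3c3∈{4}] r3c3 has the single candidate 4, so r3c3=4.
Step 6. [r1c1∈{1}] r1c1 has the single candidate 1. So r1c1=1.
Step 7. [r4c1∈{4}] nothing but 4 survives at r4c1, so r4c1=4.
Step 8. [r1c2∈{3}] r1c2's peers cover all but 3 ⇒ r1c2=3.
Step 9. [r3c2∈{2}] only 2 remains possible at r3c2. So r3c2=2.
Step 10. [r3c4∈{1}] nothing but 1 survives at r3c4. So r3c4=1.

Answer: 1 3 2 4 / 2 4 1 3 / 3 2 4 1 / 4 1 3 2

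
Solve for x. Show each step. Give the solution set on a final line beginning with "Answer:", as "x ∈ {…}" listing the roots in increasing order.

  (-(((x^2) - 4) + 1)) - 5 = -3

Step 1. [(-(((x^2) - 4) + 1)) - 5 = -3] peel the -5: add 5 from each side. So sub: -(((x^2) - 4) + 1) = 2.
Step 2. [-(((x^2) - 4) + 1) = 2] flip signs both sides, so neg: ((x^2) - 4) + 1 = -2.
Step 3. [((x^2) - 4) + 1 = -2] subtract 1: x sits inside (… + 1), so sub: (x^2) - 4 = -3.
Step 4. [(x^2) - 4 = -3] 4 comes off first (add 4) ⇒ sub: x^2 = 1.
Step 5. [x^2 = 1] √ both sides: 1 ≥ 0 gives two branches ⇒ sqrt: x = 1 or -1.

Answer: x ∈ {-1, 1}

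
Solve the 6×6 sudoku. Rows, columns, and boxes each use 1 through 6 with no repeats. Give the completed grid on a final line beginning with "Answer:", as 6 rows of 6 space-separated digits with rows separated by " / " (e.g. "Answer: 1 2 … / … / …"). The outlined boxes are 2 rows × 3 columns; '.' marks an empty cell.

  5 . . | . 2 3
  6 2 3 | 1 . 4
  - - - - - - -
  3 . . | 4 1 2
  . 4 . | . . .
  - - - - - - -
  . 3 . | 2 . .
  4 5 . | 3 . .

Step 1. [r6c5∈{6}] only 6 remains possible at r6c5, so r6c5=6.
Step 2. [r5c1∈{1}] r5c1's peers cover all but 1. So r5c1=1.
Step 3. [r4c4∈{5,6}] 5 has one home in col 4: r4c4 ⇒ r4c4=5.
Step 4. [r4c3∈{1,2,6}] row 4 places 1 nowhere but r4c3 ⇒ r4c3=1.
Step 5. [r5c6∈{5}] nothing but 5 survives at r5c6. So r5c6=5.
Step 6. [r3c2∈{6}] only 6 remains possible at r3c2, so r3c2=6.
Step 7. [r6c3∈{2}] only 2 remains possible at r6c3. So r6c3=2.
Step 8. [r1c2∈{1}] r1c2 has the single candidate 1. So r1c2=1.
Step 9. [r4c6∈{6}] r4c6 has the single candidate 6 ⇒ r4c6=6.
Step 10. [r6c6∈{1}] r6c6 has the single candidate 1, so r6c6=1.
Step 11. [r1c4∈{6}] nothing but 6 survives at r1c4. So r1c4=6.
Step 12. [r2c5∈{5}] r2c5's peers cover all but 5. So r2c5=5.
Step 13. [r3c3∈{5}] r3c3's peers cover all but 5. So r3c3=5.
Step 14. [r4c1∈{2}] nothing but 2 survives at r4c1. So r4c1=2.
Step 15. [r5c3∈{6}] r5c3 is down to just 6. So r5c3=6.
Step 16. [r5c5∈{4}] r5c5 is down to just 4. So r5c5=4.
Step 17. [r1c3∈{4}] only 4 remains possible at r1c3 ⇒ r1c3=4.
Step 18. [r4c5∈{3}] nothing but 3 survives at r4c5 ⇒ r4c5=3.

Answer: 5 1 4 6 2 3 / 6 2 3 1 5 4 / 3 6 5 4 1 2 / 2 4 1 5 3 6 / 1 3 6 2 4 5 / 4 5 2 3 6 1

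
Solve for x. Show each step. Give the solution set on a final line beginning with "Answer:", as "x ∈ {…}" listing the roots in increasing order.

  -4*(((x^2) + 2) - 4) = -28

Step 1. [-4*(((x^2) + 2) - 4) = -28] -4 out front; divide by -4 ⇒ div: ((x^2) + 2) - 4 = 7.
Step 2. [((x^2) + 2) - 4 = 7] -4 is outermost — add 4 both sides. So sub: (x^2) + 2 = 11.
Step 3. [(x^2) + 2 = 11] subtract 2: x sits inside (… + 2) ⇒ sub: x^2 = 9.
Step 4. [x^2 = 9] LHS squared, RHS 9 ≥ 0: apply √ (±), so sqrt: x = 3 or -3.

Answer: x ∈ {-3, 3}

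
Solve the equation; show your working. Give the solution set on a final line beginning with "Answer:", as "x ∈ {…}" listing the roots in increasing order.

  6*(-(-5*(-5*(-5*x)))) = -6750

Step 1. [6*(-(-5*(-5*(-5*x)))) = -6750] leading coefficient 6: divide by 6, so div: -(-5*(-5*(-5*x))) = -1125.
Step 2. [-(-5*(-5*(-5*x))) = -1125] LHS negated; negate both sides, so neg: -5*(-5*(-5*x)) = 1125.
Step 3. [-5*(-5*(-5*x)) = 1125] LHS = -5·(…); ÷-5 both sides ⇒ div: -5*(-5*x) = -225.
Step 4. [-5*(-5*x) = -225] LHS = -5·(…); ÷-5 both sides. So div: -5*x = 45.
Step 5. [-5*x = 45] leading coefficient -5: divide by -5. So div: x = -9.

Answer: x ∈ {-9}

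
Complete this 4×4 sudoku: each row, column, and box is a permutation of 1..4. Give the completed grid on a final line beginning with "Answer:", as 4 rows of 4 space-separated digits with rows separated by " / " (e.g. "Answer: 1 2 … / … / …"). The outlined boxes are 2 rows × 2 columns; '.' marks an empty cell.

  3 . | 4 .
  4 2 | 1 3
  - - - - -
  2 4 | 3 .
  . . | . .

Step 1. [r4c4∈{1,2,4}] in row 4, 4 fits only at r4c4. So r4c4=4.
Step 2. [r4c1∈{1}] r4c1 has the single candidate 1. So r4c1=1.
Step 3. [r4c3∈{2}] nothing but 2 survives at r4c3 ⇒ r4c3=2.
Step 4. [r1c4∈{2}] only 2 remains possible at r1c4 ⇒ r1c4=2.
Step 5. [r3c4∈{1}] only 1 remains possible at r3c4, so r3c4=1.
Step 6. [r1c2∈{1}] nothing but 1 survives at r1c2. So r1c2=1.
Step 7. [r4c2∈{3}] r4c2 has the single candidate 3 ⇒ r4c2=3.

Answer: 3 1 4 2 / 4 2 1 3 / 2 4 3 1 / 1 3 2 4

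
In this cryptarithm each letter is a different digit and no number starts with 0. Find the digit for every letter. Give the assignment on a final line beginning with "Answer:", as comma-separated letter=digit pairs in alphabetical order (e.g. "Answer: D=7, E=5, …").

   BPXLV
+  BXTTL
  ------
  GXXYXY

Step 1. [G] the sum has 6 digits but both addends have 5; that extra leading digit G is the final carry, namely 1 ⇒ G=1.
Step 2. [col 1: V + L ≡ Y (mod 10)] no forcing yet in column 1 (carry-in 0); L=8 is free and consistent — try it, so L=8.
Step 3. [col 1: V + L ≡ Y (mod 10)] no forcing yet in column 1 (carry-in 0); V=4 is free and consistent — try it, so V=4.
Step 4. [col 1: V + L ≡ Y (mod 10)] from column 1 (V=4, L=8, carry-in 0, digits 1,4,8 already taken and all letters distinct): Y must equal 2 ⇒ Y=2.
Step 5. [col 2: L + T ≡ X (mod 10)] no forcing yet in column 2 (carry-in 1); T=6 is free and consistent — try it, so T=6.
Step 6. [col 2: L + T ≡ X (mod 10)] column 2 reads L+T+carry(1)=X with L=8, T=6; with digits 1,2,4,6,8 already taken and all letters distinct, the only value for X is 5 ⇒ X=5.
Step 7. [col 4: P + X ≡ X (mod 10)] column 4 reads P+X+carry(1)=X with X=5; with digits 1,2,4,5,6,8 already taken and all letters distinct, the only value for P is 9 ⇒ P=9.
Step 8. [col 5: B + B ≡ X (mod 10)] column 5 reads B+B+carry(1)=X with X=5; with digits 1,2,4,5,6,8,9 already taken and all letters distinct, the only value for B is 7 ⇒ B=7.

Answer: B=7, G=1, L=8, P=9, T=6, V=4, X=5, Y=2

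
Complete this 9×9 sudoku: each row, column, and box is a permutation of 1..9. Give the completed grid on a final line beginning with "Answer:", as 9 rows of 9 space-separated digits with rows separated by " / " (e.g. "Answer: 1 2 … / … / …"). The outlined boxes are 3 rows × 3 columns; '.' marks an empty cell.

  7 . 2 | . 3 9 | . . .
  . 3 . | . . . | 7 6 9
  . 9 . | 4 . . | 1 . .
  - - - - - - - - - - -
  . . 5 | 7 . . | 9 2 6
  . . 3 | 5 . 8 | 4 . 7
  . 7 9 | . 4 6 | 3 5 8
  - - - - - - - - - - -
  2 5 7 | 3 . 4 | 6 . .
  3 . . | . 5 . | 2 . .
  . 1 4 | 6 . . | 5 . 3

Step 1. [r1c2∈{4,6,8}] 6 has one home in row 1: r1c2, so r1c2=6.
Step 2. [r3c3∈{8}] r3c3 has the single candidate 8, so r3c3=8.
Step 3. [r1c4∈{1,8}] in row 1, 1 fits only at r1c4. So r1c4=1.
Step 4. [r5c8∈{1}] nothing but 1 survives at r5c8 ⇒ r5c8=1.
Step 5. [r8c4∈{8,9}] col 4 places 9 nowhere but r8c4 ⇒ r8c4=9.
Step 6. [r3c1∈{5}] nothing but 5 survives at r3c1, so r3c1=5.
Step 7. [r4c5∈{1}] only 1 remains possible at r4c5 ⇒ r4c5=1.
Step 8. [r8c2∈{8}] only 8 remains possible at r8c2, so r8c2=8.
Step 9. [r7c5∈{8}] r7c5's peers cover all but 8, so r7c5=8.
Step 10. [r2c5∈{2}] r2c5 is down to just 2. So r2c5=2.
Step 11. [r9c5∈{7}] nothing but 7 survives at r9c5, so r9c5=7.
Step 12. [r9c8∈{8,9}] 8 has one home in row 9: r9c8. So r9c8=8.
Step 13. [r2c1∈{1,4}] row 2 places 4 nowhere but r2c1 ⇒ r2c1=4.
Step 14. [r1c8∈{4}] only 4 remains possible at r1c8, so r1c8=4.
Step 15. [r8c6∈{1}] only 1 remains possible at r8c6. So r8c6=1.
Step 16. [r5c5∈{9}] nothing but 9 survives at r5c5. So r5c5=9.
Step 17. [r4c2∈{4}] r4c2 is down to just 4 ⇒ r4c2=4.
Step 18. [r3c8∈{3}] r3c8 is down to just 3, so r3c8=3.
Step 19. [r6c4∈{2}] r6c4 has the single candidate 2. So r6c4=2.
Step 20. [r7c9∈{1}] nothing but 1 survives at r7c9 ⇒ r7c9=1.
Step 21. [r1c7∈{8}] nothing but 8 survives at r1c7, so r1c7=8.
Step 22. [r7c8∈{9}] r7c8 is down to just 9, so r7c8=9.
Step 23. [r2c3∈{1}] r2c3 is down to just 1. So r2c3=1.
Step 24. [r6c1∈{1}] nothing but 1 survives at r6c1, so r6c1=1.
Step 25. [r5c1∈{6}] only 6 remains possible at r5c1 ⇒ r5c1=6.
Step 26. [r9c6∈{2}] r9c6 has the single candidate 2, so r9c6=2.
Step 27. [r5c2∈{2}] r5c2's peers cover all but 2, so r5c2=2.
Step 28. [r3c6∈{7}] nothing but 7 survives at r3c6. So r3c6=7.
Step 29. [r3c5∈{6}] r3c5 is down to just 6, so r3c5=6.
Step 30. [r4c1∈{8}] r4c1 has the single candidate 8. So r4c1=8.
Step 31. [r9c1∈{9}] only 9 remains possible at r9c1, so r9c1=9.
Step 32. [r8c8∈{7}] nothing but 7 survives at r8c8. So r8c8=7.
Step 33. [r3c9∈{2}] only 2 remains possible at r3c9 ⇒ r3c9=2.
Step 34. [r2c4∈{8}] only 8 remains possible at r2c4 ⇒ r2c4=8.
Step 35. [r2c6∈{5}] nothing but 5 survives at r2c6. So r2c6=5.
Step 36. [r8c3∈{6}] r8c3's peers cover all but 6. So r8c3=6.
Step 37. [r1c9∈{5}] nothing but 5 survives at r1c9. So r1c9=5.
Step 38. [r8c9∈{4}] r8c9's peers cover all but 4 ⇒ r8c9=4.
Step 39. [r4c6∈{3}] r4c6's peers cover all but 3, so r4c6=3.

Answer: 7 6 2 1 3 9 8 4 5 / 4 3 1 8 2 5 7 6 9 / 5 9 8 4 6 7 1 3 2 / 8 4 5 7 1 3 9 2 6 / 6 2 3 5 9 8 4 1 7 / 1 7 9 2 4 6 3 5 8 / 2 5 7 3 8 4 6 9 1 / 3 8 6 9 5 1 2 7 4 / 9 1 4 6 7 2 5 8 3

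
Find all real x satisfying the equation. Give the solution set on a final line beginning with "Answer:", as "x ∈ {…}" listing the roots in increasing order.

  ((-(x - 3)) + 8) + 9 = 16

Step 1. [((-(x - 3)) + 8) + 9 = 16] 9 comes off first (subtract 9). So sub: (-(x - 3)) + 8 = 7.
Step 2. [(-(x - 3)) + 8 = 7] 8 comes off first (subtract 8), so sub: -(x - 3) = -1.
Step 3. [-(x - 3) = -1] flip signs both sides, so neg: x - 3 = 1.
Step 4. [x - 3 = 1] 3 comes off first (add 3), so sub: x = 4.

Answer: x ∈ {4}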